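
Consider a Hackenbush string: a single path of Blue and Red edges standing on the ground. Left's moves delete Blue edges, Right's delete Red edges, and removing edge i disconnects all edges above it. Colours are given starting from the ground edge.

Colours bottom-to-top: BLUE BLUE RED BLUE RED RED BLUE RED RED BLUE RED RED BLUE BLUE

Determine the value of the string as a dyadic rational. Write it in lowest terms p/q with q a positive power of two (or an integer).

6439/4096

step 1: add BLUE to get B; options L={ 0 } R={ ∅ } → 1
step 2: add BLUE to get BB; options L={ 0 1 } R={ ∅ } → 2
step 3: add RED to get BBR; options L={ 0 1 } R={ 2 } → 3/2
step 4: add BLUE to get BBRB; options L={ 0 1 3/2 } R={ 2 } → 7/4
step 5: add RED to get BBRBR; options L={ 0 1 3/2 } R={ 7/4 2 } → 13/8
step 6: add RED to get BBRBRR; options L={ 0 1 3/2 } R={ 13/8 7/4 2 } → 25/16
step 7: add BLUE to get BBRBRRB; options L={ 0 1 3/2 25/16 } R={ 13/8 7/4 2 } → 51/32
step 8: add RED to get BBRBRRBR; options L={ 0 1 3/2 25/16 } R={ 51/32 13/8 7/4 2 } → 101/64
step 9: add RED to get BBRBRRBRR; options L={ 0 1 3/2 25/16 } R={ 101/64 51/32 13/8 7/4 2 } → 201/128
step 10: add BLUE to get BBRBRRBRRB; options L={ 0 1 3/2 25/16 201/128 } R={ 101/64 51/32 13/8 7/4 2 } → 403/256
step 11: add RED to get BBRBRRBRRBR; options L={ 0 1 3/2 25/16 201/128 } R={ 403/256 101/64 51/32 13/8 7/4 2 } → 805/512
step 12: add RED to get BBRBRRBRRBRR; options L={ 0 1 3/2 25/16 201/128 } R={ 805/512 403/256 101/64 51/32 13/8 7/4 2 } → 1609/1024
step 13: add BLUE to get BBRBRRBRRBRRB; options L={ 0 1 3/2 25/16 201/128 1609/1024 } R={ 805/512 403/256 101/64 51/32 13/8 7/4 2 } → 3219/2048
step 14: add BLUE to get BBRBRRBRRBRRBB; options L={ 0 1 3/2 25/16 201/128 1609/1024 3219/2048 } R={ 805/512 403/256 101/64 51/32 13/8 7/4 2 } → 6439/4096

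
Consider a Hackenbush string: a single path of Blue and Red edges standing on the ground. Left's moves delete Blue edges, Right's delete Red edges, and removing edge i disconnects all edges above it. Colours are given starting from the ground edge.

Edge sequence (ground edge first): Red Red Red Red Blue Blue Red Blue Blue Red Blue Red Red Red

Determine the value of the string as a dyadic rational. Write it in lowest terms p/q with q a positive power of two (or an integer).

-3375/1024

edge 1 of 14 (Red): { — | 0 } = -1
edge 2 of 14 (Red): { — | -1 0 } = -2
edge 3 of 14 (Red): { — | -2 -1 0 } = -3
edge 4 of 14 (Red): { — | -3 -2 -1 0 } = -4
edge 5 of 14 (Blue): { -4 | -3 -2 -1 0 } = -7/2
edge 6 of 14 (Blue): { -4 -7/2 | -3 -2 -1 0 } = -13/4
edge 7 of 14 (Red): { -4 -7/2 | -13/4 -3 -2 -1 0 } = -27/8
edge 8 of 14 (Blue): { -4 -7/2 -27/8 | -13/4 -3 -2 -1 0 } = -53/16
edge 9 of 14 (Blue): { -4 -7/2 -27/8 -53/16 | -13/4 -3 -2 -1 0 } = -105/32
edge 10 of 14 (Red): { -4 -7/2 -27/8 -53/16 | -105/32 -13/4 -3 -2 -1 0 } = -211/64
edge 11 of 14 (Blue): { -4 -7/2 -27/8 -53/16 -211/64 | -105/32 -13/4 -3 -2 -1 0 } = -421/128
edge 12 of 14 (Red): { -4 -7/2 -27/8 -53/16 -211/64 | -421/128 -105/32 -13/4 -3 -2 -1 0 } = -843/256
edge 13 of 14 (Red): { -4 -7/2 -27/8 -53/16 -211/64 | -843/256 -421/128 -105/32 -13/4 -3 -2 -1 0 } = -1687/512
edge 14 of 14 (Red): { -4 -7/2 -27/8 -53/16 -211/64 | -1687/512 -843/256 -421/128 -105/32 -13/4 -3 -2 -1 0 } = -3375/1024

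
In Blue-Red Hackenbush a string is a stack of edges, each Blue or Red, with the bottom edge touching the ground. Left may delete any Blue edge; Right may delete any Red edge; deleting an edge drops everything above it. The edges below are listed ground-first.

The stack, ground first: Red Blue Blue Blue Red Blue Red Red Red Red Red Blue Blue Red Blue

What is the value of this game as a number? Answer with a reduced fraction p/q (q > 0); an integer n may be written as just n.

g(R) = { none | 0 } — -1
g(RB) = { -1 | 0 } — -1/2
g(RBB) = { -1, -1/2 | 0 } — -1/4
g(RBBB) = { -1, -1/2, -1/4 | 0 } — -1/8
g(RBBBR) = { -1, -1/2, -1/4 | -1/8, 0 } — -3/16
g(RBBBRB) = { -1, -1/2, -1/4, -3/16 | -1/8, 0 } — -5/32
g(RBBBRBR) = { -1, -1/2, -1/4, -3/16 | -5/32, -1/8, 0 } — -11/64
g(RBBBRBRR) = { -1, -1/2, -1/4, -3/16 | -11/64, -5/32, -1/8, 0 } — -23/128
g(RBBBRBRRR) = { -1, -1/2, -1/4, -3/16 | -23/128, -11/64, -5/32, -1/8, 0 } — -47/256
g(RBBBRBRRRR) = { -1, -1/2, -1/4, -3/16 | -47/256, -23/128, -11/64, -5/32, -1/8, 0 } — -95/512
g(RBBBRBRRRRR) = { -1, -1/2, -1/4, -3/16 | -95/512, -47/256, -23/128, -11/64, -5/32, -1/8, 0 } — -191/1024
g(RBBBRBRRRRRB) = { -1, -1/2, -1/4, -3/16, -191/1024 | -95/512, -47/256, -23/128, -11/64, -5/32, -1/8, 0 } — -381/2048
g(RBBBRBRRRRRBB) = { -1, -1/2, -1/4, -3/16, -191/1024, -381/2048 | -95/512, -47/256, -23/128, -11/64, -5/32, -1/8, 0 } — -761/4096
g(RBBBRBRRRRRBBR) = { -1, -1/2, -1/4, -3/16, -191/1024, -381/2048 | -761/4096, -95/512, -47/256, -23/128, -11/64, -5/32, -1/8, 0 } — -1523/8192
g(RBBBRBRRRRRBBRB) = { -1, -1/2, -1/4, -3/16, -191/1024, -381/2048, -1523/8192 | -761/4096, -95/512, -47/256, -23/128, -11/64, -5/32, -1/8, 0 } — -3045/16384

-3045/16384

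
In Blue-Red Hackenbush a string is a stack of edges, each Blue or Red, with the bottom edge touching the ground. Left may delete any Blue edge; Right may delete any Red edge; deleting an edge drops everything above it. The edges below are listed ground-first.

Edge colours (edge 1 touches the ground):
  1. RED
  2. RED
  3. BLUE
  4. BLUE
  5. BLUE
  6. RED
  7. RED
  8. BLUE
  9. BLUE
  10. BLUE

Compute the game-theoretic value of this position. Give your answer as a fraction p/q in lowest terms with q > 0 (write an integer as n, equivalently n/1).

1 of 10 · R · max L −∞ · min R 0 ⇒ -1
2 of 10 · RR · max L −∞ · min R -1 ⇒ -2
3 of 10 · RRB · max L -2 · min R -1 ⇒ -3/2
4 of 10 · RRBB · max L -3/2 · min R -1 ⇒ -5/4
5 of 10 · RRBBB · max L -5/4 · min R -1 ⇒ -9/8
6 of 10 · RRBBBR · max L -5/4 · min R -9/8 ⇒ -19/16
7 of 10 · RRBBBRR · max L -5/4 · min R -19/16 ⇒ -39/32
8 of 10 · RRBBBRRB · max L -39/32 · min R -19/16 ⇒ -77/64
9 of 10 · RRBBBRRBB · max L -77/64 · min R -19/16 ⇒ -153/128
10 of 10 · RRBBBRRBBB · max L -153/128 · min R -19/16 ⇒ -305/256

-305/256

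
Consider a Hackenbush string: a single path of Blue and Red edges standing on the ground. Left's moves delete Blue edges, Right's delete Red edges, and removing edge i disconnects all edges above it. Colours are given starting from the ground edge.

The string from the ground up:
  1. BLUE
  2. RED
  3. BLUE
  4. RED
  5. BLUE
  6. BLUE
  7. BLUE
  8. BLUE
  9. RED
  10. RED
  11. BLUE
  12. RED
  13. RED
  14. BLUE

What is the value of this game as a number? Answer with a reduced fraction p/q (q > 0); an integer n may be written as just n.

Prefix values for BLUE RED BLUE RED BLUE BLUE BLUE BLUE RED RED BLUE RED RED BLUE via {L|R} + simplicity:
value(B) = { 0 | (no moves) } ⇒ 1
value(BR) = { 0 | 1 } ⇒ 1/2
value(BRB) = { 0, 1/2 | 1 } ⇒ 3/4
value(BRBR) = { 0, 1/2 | 3/4, 1 } ⇒ 5/8
value(BRBRB) = { 0, 1/2, 5/8 | 3/4, 1 } ⇒ 11/16
value(BRBRBB) = { 0, 1/2, 5/8, 11/16 | 3/4, 1 } ⇒ 23/32
value(BRBRBBB) = { 0, 1/2, 5/8, 11/16, 23/32 | 3/4, 1 } ⇒ 47/64
value(BRBRBBBB) = { 0, 1/2, 5/8, 11/16, 23/32, 47/64 | 3/4, 1 } ⇒ 95/128
value(BRBRBBBBR) = { 0, 1/2, 5/8, 11/16, 23/32, 47/64 | 95/128, 3/4, 1 } ⇒ 189/256
value(BRBRBBBBRR) = { 0, 1/2, 5/8, 11/16, 23/32, 47/64 | 189/256, 95/128, 3/4, 1 } ⇒ 377/512
value(BRBRBBBBRRB) = { 0, 1/2, 5/8, 11/16, 23/32, 47/64, 377/512 | 189/256, 95/128, 3/4, 1 } ⇒ 755/1024
value(BRBRBBBBRRBR) = { 0, 1/2, 5/8, 11/16, 23/32, 47/64, 377/512 | 755/1024, 189/256, 95/128, 3/4, 1 } ⇒ 1509/2048
value(BRBRBBBBRRBRR) = { 0, 1/2, 5/8, 11/16, 23/32, 47/64, 377/512 | 1509/2048, 755/1024, 189/256, 95/128, 3/4, 1 } ⇒ 3017/4096
value(BRBRBBBBRRBRRB) = { 0, 1/2, 5/8, 11/16, 23/32, 47/64, 377/512, 3017/4096 | 1509/2048, 755/1024, 189/256, 95/128, 3/4, 1 } ⇒ 6035/8192

6035/8192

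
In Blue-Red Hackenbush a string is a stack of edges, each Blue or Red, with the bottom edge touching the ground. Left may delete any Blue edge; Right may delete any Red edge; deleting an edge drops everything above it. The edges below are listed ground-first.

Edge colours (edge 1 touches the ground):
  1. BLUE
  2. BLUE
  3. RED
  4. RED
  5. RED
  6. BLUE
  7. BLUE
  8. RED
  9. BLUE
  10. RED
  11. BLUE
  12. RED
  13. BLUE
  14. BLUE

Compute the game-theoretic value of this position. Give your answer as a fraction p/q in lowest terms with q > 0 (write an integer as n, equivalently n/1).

4951/4096

v_1 [B]  L=[0]  R=[·]  → 1
v_2 [BB]  L=[0,1]  R=[·]  → 2
v_3 [BBR]  L=[0,1]  R=[2]  → 3/2
v_4 [BBRR]  L=[0,1]  R=[3/2,2]  → 5/4
v_5 [BBRRR]  L=[0,1]  R=[5/4,3/2,2]  → 9/8
v_6 [BBRRRB]  L=[0,1,9/8]  R=[5/4,3/2,2]  → 19/16
v_7 [BBRRRBB]  L=[0,1,9/8,19/16]  R=[5/4,3/2,2]  → 39/32
v_8 [BBRRRBBR]  L=[0,1,9/8,19/16]  R=[39/32,5/4,3/2,2]  → 77/64
v_9 [BBRRRBBRB]  L=[0,1,9/8,19/16,77/64]  R=[39/32,5/4,3/2,2]  → 155/128
v_10 [BBRRRBBRBR]  L=[0,1,9/8,19/16,77/64]  R=[155/128,39/32,5/4,3/2,2]  → 309/256
v_11 [BBRRRBBRBRB]  L=[0,1,9/8,19/16,77/64,309/256]  R=[155/128,39/32,5/4,3/2,2]  → 619/512
v_12 [BBRRRBBRBRBR]  L=[0,1,9/8,19/16,77/64,309/256]  R=[619/512,155/128,39/32,5/4,3/2,2]  → 1237/1024
v_13 [BBRRRBBRBRBRB]  L=[0,1,9/8,19/16,77/64,309/256,1237/1024]  R=[619/512,155/128,39/32,5/4,3/2,2]  → 2475/2048
v_14 [BBRRRBBRBRBRBB]  L=[0,1,9/8,19/16,77/64,309/256,1237/1024,2475/2048]  R=[619/512,155/128,39/32,5/4,3/2,2]  → 4951/4096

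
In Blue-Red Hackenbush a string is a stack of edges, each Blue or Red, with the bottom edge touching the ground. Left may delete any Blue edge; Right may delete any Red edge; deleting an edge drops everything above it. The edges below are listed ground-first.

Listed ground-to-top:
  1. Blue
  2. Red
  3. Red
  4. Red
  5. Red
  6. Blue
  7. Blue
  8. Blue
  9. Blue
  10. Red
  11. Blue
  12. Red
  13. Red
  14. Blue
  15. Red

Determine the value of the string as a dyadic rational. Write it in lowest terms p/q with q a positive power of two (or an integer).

Prefix values for Blue Red Red Red Red Blue Blue Blue Blue Red Blue Red Red Blue Red via {L|R} + simplicity:
step 1: add Blue to get B; options L={ 0 } R={ · } gives 1
step 2: add Red to get BR; options L={ 0 } R={ 1 } gives 1/2
step 3: add Red to get BRR; options L={ 0 } R={ 1/2, 1 } gives 1/4
step 4: add Red to get BRRR; options L={ 0 } R={ 1/4, 1/2, 1 } gives 1/8
step 5: add Red to get BRRRR; options L={ 0 } R={ 1/8, 1/4, 1/2, 1 } gives 1/16
step 6: add Blue to get BRRRRB; options L={ 0, 1/16 } R={ 1/8, 1/4, 1/2, 1 } gives 3/32
step 7: add Blue to get BRRRRBB; options L={ 0, 1/16, 3/32 } R={ 1/8, 1/4, 1/2, 1 } gives 7/64
step 8: add Blue to get BRRRRBBB; options L={ 0, 1/16, 3/32, 7/64 } R={ 1/8, 1/4, 1/2, 1 } gives 15/128
step 9: add Blue to get BRRRRBBBB; options L={ 0, 1/16, 3/32, 7/64, 15/128 } R={ 1/8, 1/4, 1/2, 1 } gives 31/256
step 10: add Red to get BRRRRBBBBR; options L={ 0, 1/16, 3/32, 7/64, 15/128 } R={ 31/256, 1/8, 1/4, 1/2, 1 } gives 61/512
step 11: add Blue to get BRRRRBBBBRB; options L={ 0, 1/16, 3/32, 7/64, 15/128, 61/512 } R={ 31/256, 1/8, 1/4, 1/2, 1 } gives 123/1024
step 12: add Red to get BRRRRBBBBRBR; options L={ 0, 1/16, 3/32, 7/64, 15/128, 61/512 } R={ 123/1024, 31/256, 1/8, 1/4, 1/2, 1 } gives 245/2048
step 13: add Red to get BRRRRBBBBRBRR; options L={ 0, 1/16, 3/32, 7/64, 15/128, 61/512 } R={ 245/2048, 123/1024, 31/256, 1/8, 1/4, 1/2, 1 } gives 489/4096
step 14: add Blue to get BRRRRBBBBRBRRB; options L={ 0, 1/16, 3/32, 7/64, 15/128, 61/512, 489/4096 } R={ 245/2048, 123/1024, 31/256, 1/8, 1/4, 1/2, 1 } gives 979/8192
step 15: add Red to get BRRRRBBBBRBRRBR; options L={ 0, 1/16, 3/32, 7/64, 15/128, 61/512, 489/4096 } R={ 979/8192, 245/2048, 123/1024, 31/256, 1/8, 1/4, 1/2, 1 } gives 1957/16384

1957/16384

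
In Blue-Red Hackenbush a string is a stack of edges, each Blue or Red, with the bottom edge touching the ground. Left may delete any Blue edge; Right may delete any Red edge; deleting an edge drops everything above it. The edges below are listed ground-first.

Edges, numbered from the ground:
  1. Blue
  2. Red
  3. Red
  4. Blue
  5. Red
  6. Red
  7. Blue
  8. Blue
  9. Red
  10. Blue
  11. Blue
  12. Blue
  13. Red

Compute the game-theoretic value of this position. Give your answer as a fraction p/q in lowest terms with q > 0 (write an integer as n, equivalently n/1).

step 1: add Blue to get B; options L={ 0 } R={ · } gives 1
step 2: add Red to get BR; options L={ 0 } R={ 1 } gives 1/2
step 3: add Red to get BRR; options L={ 0 } R={ 1/2 1 } gives 1/4
step 4: add Blue to get BRRB; options L={ 0 1/4 } R={ 1/2 1 } gives 3/8
step 5: add Red to get BRRBR; options L={ 0 1/4 } R={ 3/8 1/2 1 } gives 5/16
step 6: add Red to get BRRBRR; options L={ 0 1/4 } R={ 5/16 3/8 1/2 1 } gives 9/32
step 7: add Blue to get BRRBRRB; options L={ 0 1/4 9/32 } R={ 5/16 3/8 1/2 1 } gives 19/64
step 8: add Blue to get BRRBRRBB; options L={ 0 1/4 9/32 19/64 } R={ 5/16 3/8 1/2 1 } gives 39/128
step 9: add Red to get BRRBRRBBR; options L={ 0 1/4 9/32 19/64 } R={ 39/128 5/16 3/8 1/2 1 } gives 77/256
step 10: add Blue to get BRRBRRBBRB; options L={ 0 1/4 9/32 19/64 77/256 } R={ 39/128 5/16 3/8 1/2 1 } gives 155/512
step 11: add Blue to get BRRBRRBBRBB; options L={ 0 1/4 9/32 19/64 77/256 155/512 } R={ 39/128 5/16 3/8 1/2 1 } gives 311/1024
step 12: add Blue to get BRRBRRBBRBBB; options L={ 0 1/4 9/32 19/64 77/256 155/512 311/1024 } R={ 39/128 5/16 3/8 1/2 1 } gives 623/2048
step 13: add Red to get BRRBRRBBRBBBR; options L={ 0 1/4 9/32 19/64 77/256 155/512 311/1024 } R={ 623/2048 39/128 5/16 3/8 1/2 1 } gives 1245/4096

1245/4096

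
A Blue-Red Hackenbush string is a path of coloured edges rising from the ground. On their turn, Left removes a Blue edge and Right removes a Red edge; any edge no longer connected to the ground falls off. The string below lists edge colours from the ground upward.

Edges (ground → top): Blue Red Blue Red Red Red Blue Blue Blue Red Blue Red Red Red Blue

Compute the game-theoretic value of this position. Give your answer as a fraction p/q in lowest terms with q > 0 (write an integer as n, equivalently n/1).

9123/16384

Build G(s[:k]) for k = 1..15, string s = Blue Red Blue Red Red Red Blue Blue Blue Red Blue Red Red Red Blue.
B: Left { 0 }, Right { none } -> simplest 1
BR: Left { 0 }, Right { 1 } -> simplest 1/2
BRB: Left { 0,1/2 }, Right { 1 } -> simplest 3/4
BRBR: Left { 0,1/2 }, Right { 3/4,1 } -> simplest 5/8
BRBRR: Left { 0,1/2 }, Right { 5/8,3/4,1 } -> simplest 9/16
BRBRRR: Left { 0,1/2 }, Right { 9/16,5/8,3/4,1 } -> simplest 17/32
BRBRRRB: Left { 0,1/2,17/32 }, Right { 9/16,5/8,3/4,1 } -> simplest 35/64
BRBRRRBB: Left { 0,1/2,17/32,35/64 }, Right { 9/16,5/8,3/4,1 } -> simplest 71/128
BRBRRRBBB: Left { 0,1/2,17/32,35/64,71/128 }, Right { 9/16,5/8,3/4,1 } -> simplest 143/256
BRBRRRBBBR: Left { 0,1/2,17/32,35/64,71/128 }, Right { 143/256,9/16,5/8,3/4,1 } -> simplest 285/512
BRBRRRBBBRB: Left { 0,1/2,17/32,35/64,71/128,285/512 }, Right { 143/256,9/16,5/8,3/4,1 } -> simplest 571/1024
BRBRRRBBBRBR: Left { 0,1/2,17/32,35/64,71/128,285/512 }, Right { 571/1024,143/256,9/16,5/8,3/4,1 } -> simplest 1141/2048
BRBRRRBBBRBRR: Left { 0,1/2,17/32,35/64,71/128,285/512 }, Right { 1141/2048,571/1024,143/256,9/16,5/8,3/4,1 } -> simplest 2281/4096
BRBRRRBBBRBRRR: Left { 0,1/2,17/32,35/64,71/128,285/512 }, Right { 2281/4096,1141/2048,571/1024,143/256,9/16,5/8,3/4,1 } -> simplest 4561/8192
BRBRRRBBBRBRRRB: Left { 0,1/2,17/32,35/64,71/128,285/512,4561/8192 }, Right { 2281/4096,1141/2048,571/1024,143/256,9/16,5/8,3/4,1 } -> simplest 9123/16384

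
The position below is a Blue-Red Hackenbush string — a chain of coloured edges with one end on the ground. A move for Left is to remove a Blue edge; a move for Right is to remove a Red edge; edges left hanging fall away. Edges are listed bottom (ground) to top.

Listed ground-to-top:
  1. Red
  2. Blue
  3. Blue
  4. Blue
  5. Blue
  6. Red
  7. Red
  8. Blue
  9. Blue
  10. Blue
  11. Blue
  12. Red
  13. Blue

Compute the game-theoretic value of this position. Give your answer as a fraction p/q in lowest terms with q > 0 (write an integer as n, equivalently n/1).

-389/4096

R: Left { — }, Right { 0 } so simplest -1
RB: Left { -1 }, Right { 0 } so simplest -1/2
RBB: Left { -1; -1/2 }, Right { 0 } so simplest -1/4
RBBB: Left { -1; -1/2; -1/4 }, Right { 0 } so simplest -1/8
RBBBB: Left { -1; -1/2; -1/4; -1/8 }, Right { 0 } so simplest -1/16
RBBBBR: Left { -1; -1/2; -1/4; -1/8 }, Right { -1/16; 0 } so simplest -3/32
RBBBBRR: Left { -1; -1/2; -1/4; -1/8 }, Right { -3/32; -1/16; 0 } so simplest -7/64
RBBBBRRB: Left { -1; -1/2; -1/4; -1/8; -7/64 }, Right { -3/32; -1/16; 0 } so simplest -13/128
RBBBBRRBB: Left { -1; -1/2; -1/4; -1/8; -7/64; -13/128 }, Right { -3/32; -1/16; 0 } so simplest -25/256
RBBBBRRBBB: Left { -1; -1/2; -1/4; -1/8; -7/64; -13/128; -25/256 }, Right { -3/32; -1/16; 0 } so simplest -49/512
RBBBBRRBBBB: Left { -1; -1/2; -1/4; -1/8; -7/64; -13/128; -25/256; -49/512 }, Right { -3/32; -1/16; 0 } so simplest -97/1024
RBBBBRRBBBBR: Left { -1; -1/2; -1/4; -1/8; -7/64; -13/128; -25/256; -49/512 }, Right { -97/1024; -3/32; -1/16; 0 } so simplest -195/2048
RBBBBRRBBBBRB: Left { -1; -1/2; -1/4; -1/8; -7/64; -13/128; -25/256; -49/512; -195/2048 }, Right { -97/1024; -3/32; -1/16; 0 } so simplest -389/4096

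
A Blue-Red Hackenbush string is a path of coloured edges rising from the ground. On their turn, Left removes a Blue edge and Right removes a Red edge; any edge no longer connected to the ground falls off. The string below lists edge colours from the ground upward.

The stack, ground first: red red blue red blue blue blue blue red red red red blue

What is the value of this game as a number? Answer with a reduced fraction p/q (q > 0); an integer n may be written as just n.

r: Left { none }, Right { 0 } -> simplest -1
rr: Left { none }, Right { -1, 0 } -> simplest -2
rrb: Left { -2 }, Right { -1, 0 } -> simplest -3/2
rrbr: Left { -2 }, Right { -3/2, -1, 0 } -> simplest -7/4
rrbrb: Left { -2, -7/4 }, Right { -3/2, -1, 0 } -> simplest -13/8
rrbrbb: Left { -2, -7/4, -13/8 }, Right { -3/2, -1, 0 } -> simplest -25/16
rrbrbbb: Left { -2, -7/4, -13/8, -25/16 }, Right { -3/2, -1, 0 } -> simplest -49/32
rrbrbbbb: Left { -2, -7/4, -13/8, -25/16, -49/32 }, Right { -3/2, -1, 0 } -> simplest -97/64
rrbrbbbbr: Left { -2, -7/4, -13/8, -25/16, -49/32 }, Right { -97/64, -3/2, -1, 0 } -> simplest -195/128
rrbrbbbbrr: Left { -2, -7/4, -13/8, -25/16, -49/32 }, Right { -195/128, -97/64, -3/2, -1, 0 } -> simplest -391/256
rrbrbbbbrrr: Left { -2, -7/4, -13/8, -25/16, -49/32 }, Right { -391/256, -195/128, -97/64, -3/2, -1, 0 } -> simplest -783/512
rrbrbbbbrrrr: Left { -2, -7/4, -13/8, -25/16, -49/32 }, Right { -783/512, -391/256, -195/128, -97/64, -3/2, -1, 0 } -> simplest -1567/1024
rrbrbbbbrrrrb: Left { -2, -7/4, -13/8, -25/16, -49/32, -1567/1024 }, Right { -783/512, -391/256, -195/128, -97/64, -3/2, -1, 0 } -> simplest -3133/2048

-3133/2048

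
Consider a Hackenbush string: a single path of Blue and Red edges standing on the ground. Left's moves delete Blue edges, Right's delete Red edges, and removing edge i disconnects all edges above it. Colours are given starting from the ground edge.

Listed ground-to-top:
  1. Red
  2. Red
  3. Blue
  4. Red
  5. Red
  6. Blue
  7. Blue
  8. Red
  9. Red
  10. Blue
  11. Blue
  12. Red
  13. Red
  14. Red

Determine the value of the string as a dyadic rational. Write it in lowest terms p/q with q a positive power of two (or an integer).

-7375/4096

Recurse on prefixes of the 14-edge string Red Red Blue Red Red Blue Blue Red Red Blue Blue Red Red Red:
R: Left { ∅ }, Right { 0 } ⇒ simplest -1
RR: Left { ∅ }, Right { -1,0 } ⇒ simplest -2
RRB: Left { -2 }, Right { -1,0 } ⇒ simplest -3/2
RRBR: Left { -2 }, Right { -3/2,-1,0 } ⇒ simplest -7/4
RRBRR: Left { -2 }, Right { -7/4,-3/2,-1,0 } ⇒ simplest -15/8
RRBRRB: Left { -2,-15/8 }, Right { -7/4,-3/2,-1,0 } ⇒ simplest -29/16
RRBRRBB: Left { -2,-15/8,-29/16 }, Right { -7/4,-3/2,-1,0 } ⇒ simplest -57/32
RRBRRBBR: Left { -2,-15/8,-29/16 }, Right { -57/32,-7/4,-3/2,-1,0 } ⇒ simplest -115/64
RRBRRBBRR: Left { -2,-15/8,-29/16 }, Right { -115/64,-57/32,-7/4,-3/2,-1,0 } ⇒ simplest -231/128
RRBRRBBRRB: Left { -2,-15/8,-29/16,-231/128 }, Right { -115/64,-57/32,-7/4,-3/2,-1,0 } ⇒ simplest -461/256
RRBRRBBRRBB: Left { -2,-15/8,-29/16,-231/128,-461/256 }, Right { -115/64,-57/32,-7/4,-3/2,-1,0 } ⇒ simplest -921/512
RRBRRBBRRBBR: Left { -2,-15/8,-29/16,-231/128,-461/256 }, Right { -921/512,-115/64,-57/32,-7/4,-3/2,-1,0 } ⇒ simplest -1843/1024
RRBRRBBRRBBRR: Left { -2,-15/8,-29/16,-231/128,-461/256 }, Right { -1843/1024,-921/512,-115/64,-57/32,-7/4,-3/2,-1,0 } ⇒ simplest -3687/2048
RRBRRBBRRBBRRR: Left { -2,-15/8,-29/16,-231/128,-461/256 }, Right { -3687/2048,-1843/1024,-921/512,-115/64,-57/32,-7/4,-3/2,-1,0 } ⇒ simplest -7375/4096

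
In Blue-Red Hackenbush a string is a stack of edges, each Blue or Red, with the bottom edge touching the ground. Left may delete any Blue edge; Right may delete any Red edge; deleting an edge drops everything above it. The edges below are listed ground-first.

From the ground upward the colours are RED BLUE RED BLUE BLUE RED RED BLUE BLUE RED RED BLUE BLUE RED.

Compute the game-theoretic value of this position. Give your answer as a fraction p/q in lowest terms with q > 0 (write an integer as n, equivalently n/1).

-4915/8192

step 1: add RED to get R; options L={  } R={ 0 } = -1
step 2: add BLUE to get RB; options L={ -1 } R={ 0 } = -1/2
step 3: add RED to get RBR; options L={ -1 } R={ -1/2, 0 } = -3/4
step 4: add BLUE to get RBRB; options L={ -1, -3/4 } R={ -1/2, 0 } = -5/8
step 5: add BLUE to get RBRBB; options L={ -1, -3/4, -5/8 } R={ -1/2, 0 } = -9/16
step 6: add RED to get RBRBBR; options L={ -1, -3/4, -5/8 } R={ -9/16, -1/2, 0 } = -19/32
step 7: add RED to get RBRBBRR; options L={ -1, -3/4, -5/8 } R={ -19/32, -9/16, -1/2, 0 } = -39/64
step 8: add BLUE to get RBRBBRRB; options L={ -1, -3/4, -5/8, -39/64 } R={ -19/32, -9/16, -1/2, 0 } = -77/128
step 9: add BLUE to get RBRBBRRBB; options L={ -1, -3/4, -5/8, -39/64, -77/128 } R={ -19/32, -9/16, -1/2, 0 } = -153/256
step 10: add RED to get RBRBBRRBBR; options L={ -1, -3/4, -5/8, -39/64, -77/128 } R={ -153/256, -19/32, -9/16, -1/2, 0 } = -307/512
step 11: add RED to get RBRBBRRBBRR; options L={ -1, -3/4, -5/8, -39/64, -77/128 } R={ -307/512, -153/256, -19/32, -9/16, -1/2, 0 } = -615/1024
step 12: add BLUE to get RBRBBRRBBRRB; options L={ -1, -3/4, -5/8, -39/64, -77/128, -615/1024 } R={ -307/512, -153/256, -19/32, -9/16, -1/2, 0 } = -1229/2048
step 13: add BLUE to get RBRBBRRBBRRBB; options L={ -1, -3/4, -5/8, -39/64, -77/128, -615/1024, -1229/2048 } R={ -307/512, -153/256, -19/32, -9/16, -1/2, 0 } = -2457/4096
step 14: add RED to get RBRBBRRBBRRBBR; options L={ -1, -3/4, -5/8, -39/64, -77/128, -615/1024, -1229/2048 } R={ -2457/4096, -307/512, -153/256, -19/32, -9/16, -1/2, 0 } = -4915/8192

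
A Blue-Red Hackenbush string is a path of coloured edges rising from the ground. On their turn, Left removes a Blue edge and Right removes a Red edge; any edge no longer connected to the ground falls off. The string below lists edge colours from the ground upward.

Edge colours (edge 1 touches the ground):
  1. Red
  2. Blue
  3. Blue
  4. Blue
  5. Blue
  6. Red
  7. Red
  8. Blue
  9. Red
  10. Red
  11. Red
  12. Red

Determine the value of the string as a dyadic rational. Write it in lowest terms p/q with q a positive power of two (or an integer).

-223/2048

R: Left { ∅ }, Right { 0 } -> simplest -1
RB: Left { -1 }, Right { 0 } -> simplest -1/2
RBB: Left { -1,-1/2 }, Right { 0 } -> simplest -1/4
RBBB: Left { -1,-1/2,-1/4 }, Right { 0 } -> simplest -1/8
RBBBB: Left { -1,-1/2,-1/4,-1/8 }, Right { 0 } -> simplest -1/16
RBBBBR: Left { -1,-1/2,-1/4,-1/8 }, Right { -1/16,0 } -> simplest -3/32
RBBBBRR: Left { -1,-1/2,-1/4,-1/8 }, Right { -3/32,-1/16,0 } -> simplest -7/64
RBBBBRRB: Left { -1,-1/2,-1/4,-1/8,-7/64 }, Right { -3/32,-1/16,0 } -> simplest -13/128
RBBBBRRBR: Left { -1,-1/2,-1/4,-1/8,-7/64 }, Right { -13/128,-3/32,-1/16,0 } -> simplest -27/256
RBBBBRRBRR: Left { -1,-1/2,-1/4,-1/8,-7/64 }, Right { -27/256,-13/128,-3/32,-1/16,0 } -> simplest -55/512
RBBBBRRBRRR: Left { -1,-1/2,-1/4,-1/8,-7/64 }, Right { -55/512,-27/256,-13/128,-3/32,-1/16,0 } -> simplest -111/1024
RBBBBRRBRRRR: Left { -1,-1/2,-1/4,-1/8,-7/64 }, Right { -111/1024,-55/512,-27/256,-13/128,-3/32,-1/16,0 } -> simplest -223/2048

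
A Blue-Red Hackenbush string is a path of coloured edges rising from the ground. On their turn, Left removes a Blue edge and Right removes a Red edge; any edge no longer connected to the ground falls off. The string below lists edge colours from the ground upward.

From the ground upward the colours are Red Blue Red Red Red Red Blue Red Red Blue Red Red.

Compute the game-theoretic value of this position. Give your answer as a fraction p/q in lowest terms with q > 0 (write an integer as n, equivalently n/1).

-1975/2048

edge 1 of 12 (Red): { none | 0 } → -1
edge 2 of 12 (Blue): { -1 | 0 } → -1/2
edge 3 of 12 (Red): { -1 | -1/2; 0 } → -3/4
edge 4 of 12 (Red): { -1 | -3/4; -1/2; 0 } → -7/8
edge 5 of 12 (Red): { -1 | -7/8; -3/4; -1/2; 0 } → -15/16
edge 6 of 12 (Red): { -1 | -15/16; -7/8; -3/4; -1/2; 0 } → -31/32
edge 7 of 12 (Blue): { -1; -31/32 | -15/16; -7/8; -3/4; -1/2; 0 } → -61/64
edge 8 of 12 (Red): { -1; -31/32 | -61/64; -15/16; -7/8; -3/4; -1/2; 0 } → -123/128
edge 9 of 12 (Red): { -1; -31/32 | -123/128; -61/64; -15/16; -7/8; -3/4; -1/2; 0 } → -247/256
edge 10 of 12 (Blue): { -1; -31/32; -247/256 | -123/128; -61/64; -15/16; -7/8; -3/4; -1/2; 0 } → -493/512
edge 11 of 12 (Red): { -1; -31/32; -247/256 | -493/512; -123/128; -61/64; -15/16; -7/8; -3/4; -1/2; 0 } → -987/1024
edge 12 of 12 (Red): { -1; -31/32; -247/256 | -987/1024; -493/512; -123/128; -61/64; -15/16; -7/8; -3/4; -1/2; 0 } → -1975/2048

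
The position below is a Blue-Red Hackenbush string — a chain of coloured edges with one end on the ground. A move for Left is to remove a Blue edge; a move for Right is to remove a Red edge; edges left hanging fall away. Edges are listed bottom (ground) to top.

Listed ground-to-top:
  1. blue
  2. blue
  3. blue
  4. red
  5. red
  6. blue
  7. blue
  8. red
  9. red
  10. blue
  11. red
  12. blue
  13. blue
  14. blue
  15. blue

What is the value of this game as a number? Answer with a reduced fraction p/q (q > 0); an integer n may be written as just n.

Build v(s[:k]) for k = 1..15, string s = blue blue blue red red blue blue red red blue red blue blue blue blue.
edge 1 of 15 (blue): { 0 |  } ⇒ 1
edge 2 of 15 (blue): { 0,1 |  } ⇒ 2
edge 3 of 15 (blue): { 0,1,2 |  } ⇒ 3
edge 4 of 15 (red): { 0,1,2 | 3 } ⇒ 5/2
edge 5 of 15 (red): { 0,1,2 | 5/2,3 } ⇒ 9/4
edge 6 of 15 (blue): { 0,1,2,9/4 | 5/2,3 } ⇒ 19/8
edge 7 of 15 (blue): { 0,1,2,9/4,19/8 | 5/2,3 } ⇒ 39/16
edge 8 of 15 (red): { 0,1,2,9/4,19/8 | 39/16,5/2,3 } ⇒ 77/32
edge 9 of 15 (red): { 0,1,2,9/4,19/8 | 77/32,39/16,5/2,3 } ⇒ 153/64
edge 10 of 15 (blue): { 0,1,2,9/4,19/8,153/64 | 77/32,39/16,5/2,3 } ⇒ 307/128
edge 11 of 15 (red): { 0,1,2,9/4,19/8,153/64 | 307/128,77/32,39/16,5/2,3 } ⇒ 613/256
edge 12 of 15 (blue): { 0,1,2,9/4,19/8,153/64,613/256 | 307/128,77/32,39/16,5/2,3 } ⇒ 1227/512
edge 13 of 15 (blue): { 0,1,2,9/4,19/8,153/64,613/256,1227/512 | 307/128,77/32,39/16,5/2,3 } ⇒ 2455/1024
edge 14 of 15 (blue): { 0,1,2,9/4,19/8,153/64,613/256,1227/512,2455/1024 | 307/128,77/32,39/16,5/2,3 } ⇒ 4911/2048
edge 15 of 15 (blue): { 0,1,2,9/4,19/8,153/64,613/256,1227/512,2455/1024,4911/2048 | 307/128,77/32,39/16,5/2,3 } ⇒ 9823/4096

9823/4096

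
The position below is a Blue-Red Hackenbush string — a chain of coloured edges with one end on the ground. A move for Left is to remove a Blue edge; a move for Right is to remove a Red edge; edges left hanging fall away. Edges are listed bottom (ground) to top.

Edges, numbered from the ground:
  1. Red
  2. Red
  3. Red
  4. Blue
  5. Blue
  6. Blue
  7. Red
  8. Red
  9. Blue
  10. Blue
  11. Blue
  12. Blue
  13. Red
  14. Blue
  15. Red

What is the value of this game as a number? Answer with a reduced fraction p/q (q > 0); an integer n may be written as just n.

1 of 15 · R · max L −∞ · min R 0 = -1
2 of 15 · RR · max L −∞ · min R -1 = -2
3 of 15 · RRR · max L −∞ · min R -2 = -3
4 of 15 · RRRB · max L -3 · min R -2 = -5/2
5 of 15 · RRRBB · max L -5/2 · min R -2 = -9/4
6 of 15 · RRRBBB · max L -9/4 · min R -2 = -17/8
7 of 15 · RRRBBBR · max L -9/4 · min R -17/8 = -35/16
8 of 15 · RRRBBBRR · max L -9/4 · min R -35/16 = -71/32
9 of 15 · RRRBBBRRB · max L -71/32 · min R -35/16 = -141/64
10 of 15 · RRRBBBRRBB · max L -141/64 · min R -35/16 = -281/128
11 of 15 · RRRBBBRRBBB · max L -281/128 · min R -35/16 = -561/256
12 of 15 · RRRBBBRRBBBB · max L -561/256 · min R -35/16 = -1121/512
13 of 15 · RRRBBBRRBBBBR · max L -561/256 · min R -1121/512 = -2243/1024
14 of 15 · RRRBBBRRBBBBRB · max L -2243/1024 · min R -1121/512 = -4485/2048
15 of 15 · RRRBBBRRBBBBRBR · max L -2243/1024 · min R -4485/2048 = -8971/4096

-8971/4096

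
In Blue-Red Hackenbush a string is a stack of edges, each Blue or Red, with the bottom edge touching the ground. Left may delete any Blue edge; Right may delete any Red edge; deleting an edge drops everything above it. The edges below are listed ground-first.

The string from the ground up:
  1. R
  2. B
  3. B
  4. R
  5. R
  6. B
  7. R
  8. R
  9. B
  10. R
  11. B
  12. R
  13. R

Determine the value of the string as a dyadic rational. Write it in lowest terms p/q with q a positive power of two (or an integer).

1 of 13 · R · max L −∞ · min R 0 ⇒ -1
2 of 13 · RB · max L -1 · min R 0 ⇒ -1/2
3 of 13 · RBB · max L -1/2 · min R 0 ⇒ -1/4
4 of 13 · RBBR · max L -1/2 · min R -1/4 ⇒ -3/8
5 of 13 · RBBRR · max L -1/2 · min R -3/8 ⇒ -7/16
6 of 13 · RBBRRB · max L -7/16 · min R -3/8 ⇒ -13/32
7 of 13 · RBBRRBR · max L -7/16 · min R -13/32 ⇒ -27/64
8 of 13 · RBBRRBRR · max L -7/16 · min R -27/64 ⇒ -55/128
9 of 13 · RBBRRBRRB · max L -55/128 · min R -27/64 ⇒ -109/256
10 of 13 · RBBRRBRRBR · max L -55/128 · min R -109/256 ⇒ -219/512
11 of 13 · RBBRRBRRBRB · max L -219/512 · min R -109/256 ⇒ -437/1024
12 of 13 · RBBRRBRRBRBR · max L -219/512 · min R -437/1024 ⇒ -875/2048
13 of 13 · RBBRRBRRBRBRR · max L -219/512 · min R -875/2048 ⇒ -1751/4096

-1751/4096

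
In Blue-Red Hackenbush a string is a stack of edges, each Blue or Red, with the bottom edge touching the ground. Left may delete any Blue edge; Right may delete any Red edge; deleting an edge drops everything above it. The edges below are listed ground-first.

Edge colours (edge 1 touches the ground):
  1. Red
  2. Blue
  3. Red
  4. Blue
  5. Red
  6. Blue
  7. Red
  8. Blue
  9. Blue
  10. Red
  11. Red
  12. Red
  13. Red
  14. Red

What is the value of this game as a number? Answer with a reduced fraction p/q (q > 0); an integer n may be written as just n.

-5439/8192

Build v(s[:k]) for k = 1..14, string s = Red Blue Red Blue Red Blue Red Blue Blue Red Red Red Red Red.
R: Left { · }, Right { 0 } so simplest -1
RB: Left { -1 }, Right { 0 } so simplest -1/2
RBR: Left { -1 }, Right { -1/2; 0 } so simplest -3/4
RBRB: Left { -1; -3/4 }, Right { -1/2; 0 } so simplest -5/8
RBRBR: Left { -1; -3/4 }, Right { -5/8; -1/2; 0 } so simplest -11/16
RBRBRB: Left { -1; -3/4; -11/16 }, Right { -5/8; -1/2; 0 } so simplest -21/32
RBRBRBR: Left { -1; -3/4; -11/16 }, Right { -21/32; -5/8; -1/2; 0 } so simplest -43/64
RBRBRBRB: Left { -1; -3/4; -11/16; -43/64 }, Right { -21/32; -5/8; -1/2; 0 } so simplest -85/128
RBRBRBRBB: Left { -1; -3/4; -11/16; -43/64; -85/128 }, Right { -21/32; -5/8; -1/2; 0 } so simplest -169/256
RBRBRBRBBR: Left { -1; -3/4; -11/16; -43/64; -85/128 }, Right { -169/256; -21/32; -5/8; -1/2; 0 } so simplest -339/512
RBRBRBRBBRR: Left { -1; -3/4; -11/16; -43/64; -85/128 }, Right { -339/512; -169/256; -21/32; -5/8; -1/2; 0 } so simplest -679/1024
RBRBRBRBBRRR: Left { -1; -3/4; -11/16; -43/64; -85/128 }, Right { -679/1024; -339/512; -169/256; -21/32; -5/8; -1/2; 0 } so simplest -1359/2048
RBRBRBRBBRRRR: Left { -1; -3/4; -11/16; -43/64; -85/128 }, Right { -1359/2048; -679/1024; -339/512; -169/256; -21/32; -5/8; -1/2; 0 } so simplest -2719/4096
RBRBRBRBBRRRRR: Left { -1; -3/4; -11/16; -43/64; -85/128 }, Right { -2719/4096; -1359/2048; -679/1024; -339/512; -169/256; -21/32; -5/8; -1/2; 0 } so simplest -5439/8192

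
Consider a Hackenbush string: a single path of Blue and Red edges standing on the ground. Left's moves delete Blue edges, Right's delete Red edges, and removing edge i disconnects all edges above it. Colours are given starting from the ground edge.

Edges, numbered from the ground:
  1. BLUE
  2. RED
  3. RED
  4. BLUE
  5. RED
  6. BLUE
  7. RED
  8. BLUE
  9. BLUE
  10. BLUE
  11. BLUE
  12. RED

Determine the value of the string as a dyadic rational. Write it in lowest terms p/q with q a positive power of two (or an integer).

701/2048

Recurse on prefixes of the 12-edge string BLUE RED RED BLUE RED BLUE RED BLUE BLUE BLUE BLUE RED:
edge 1 of 12 (BLUE): { 0 | none } gives 1
edge 2 of 12 (RED): { 0 | 1 } gives 1/2
edge 3 of 12 (RED): { 0 | 1/2, 1 } gives 1/4
edge 4 of 12 (BLUE): { 0, 1/4 | 1/2, 1 } gives 3/8
edge 5 of 12 (RED): { 0, 1/4 | 3/8, 1/2, 1 } gives 5/16
edge 6 of 12 (BLUE): { 0, 1/4, 5/16 | 3/8, 1/2, 1 } gives 11/32
edge 7 of 12 (RED): { 0, 1/4, 5/16 | 11/32, 3/8, 1/2, 1 } gives 21/64
edge 8 of 12 (BLUE): { 0, 1/4, 5/16, 21/64 | 11/32, 3/8, 1/2, 1 } gives 43/128
edge 9 of 12 (BLUE): { 0, 1/4, 5/16, 21/64, 43/128 | 11/32, 3/8, 1/2, 1 } gives 87/256
edge 10 of 12 (BLUE): { 0, 1/4, 5/16, 21/64, 43/128, 87/256 | 11/32, 3/8, 1/2, 1 } gives 175/512
edge 11 of 12 (BLUE): { 0, 1/4, 5/16, 21/64, 43/128, 87/256, 175/512 | 11/32, 3/8, 1/2, 1 } gives 351/1024
edge 12 of 12 (RED): { 0, 1/4, 5/16, 21/64, 43/128, 87/256, 175/512 | 351/1024, 11/32, 3/8, 1/2, 1 } gives 701/2048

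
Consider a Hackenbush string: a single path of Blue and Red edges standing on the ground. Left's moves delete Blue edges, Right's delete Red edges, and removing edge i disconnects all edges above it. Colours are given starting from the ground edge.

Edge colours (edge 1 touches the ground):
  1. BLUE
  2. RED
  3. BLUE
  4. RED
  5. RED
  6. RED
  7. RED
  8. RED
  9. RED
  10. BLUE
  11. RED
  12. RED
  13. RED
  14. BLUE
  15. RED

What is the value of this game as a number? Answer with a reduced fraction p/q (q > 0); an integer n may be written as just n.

edge 1 of 15 (BLUE): { 0 | ∅ } = 1
edge 2 of 15 (RED): { 0 | 1 } = 1/2
edge 3 of 15 (BLUE): { 0; 1/2 | 1 } = 3/4
edge 4 of 15 (RED): { 0; 1/2 | 3/4; 1 } = 5/8
edge 5 of 15 (RED): { 0; 1/2 | 5/8; 3/4; 1 } = 9/16
edge 6 of 15 (RED): { 0; 1/2 | 9/16; 5/8; 3/4; 1 } = 17/32
edge 7 of 15 (RED): { 0; 1/2 | 17/32; 9/16; 5/8; 3/4; 1 } = 33/64
edge 8 of 15 (RED): { 0; 1/2 | 33/64; 17/32; 9/16; 5/8; 3/4; 1 } = 65/128
edge 9 of 15 (RED): { 0; 1/2 | 65/128; 33/64; 17/32; 9/16; 5/8; 3/4; 1 } = 129/256
edge 10 of 15 (BLUE): { 0; 1/2; 129/256 | 65/128; 33/64; 17/32; 9/16; 5/8; 3/4; 1 } = 259/512
edge 11 of 15 (RED): { 0; 1/2; 129/256 | 259/512; 65/128; 33/64; 17/32; 9/16; 5/8; 3/4; 1 } = 517/1024
edge 12 of 15 (RED): { 0; 1/2; 129/256 | 517/1024; 259/512; 65/128; 33/64; 17/32; 9/16; 5/8; 3/4; 1 } = 1033/2048
edge 13 of 15 (RED): { 0; 1/2; 129/256 | 1033/2048; 517/1024; 259/512; 65/128; 33/64; 17/32; 9/16; 5/8; 3/4; 1 } = 2065/4096
edge 14 of 15 (BLUE): { 0; 1/2; 129/256; 2065/4096 | 1033/2048; 517/1024; 259/512; 65/128; 33/64; 17/32; 9/16; 5/8; 3/4; 1 } = 4131/8192
edge 15 of 15 (RED): { 0; 1/2; 129/256; 2065/4096 | 4131/8192; 1033/2048; 517/1024; 259/512; 65/128; 33/64; 17/32; 9/16; 5/8; 3/4; 1 } = 8261/16384

8261/16384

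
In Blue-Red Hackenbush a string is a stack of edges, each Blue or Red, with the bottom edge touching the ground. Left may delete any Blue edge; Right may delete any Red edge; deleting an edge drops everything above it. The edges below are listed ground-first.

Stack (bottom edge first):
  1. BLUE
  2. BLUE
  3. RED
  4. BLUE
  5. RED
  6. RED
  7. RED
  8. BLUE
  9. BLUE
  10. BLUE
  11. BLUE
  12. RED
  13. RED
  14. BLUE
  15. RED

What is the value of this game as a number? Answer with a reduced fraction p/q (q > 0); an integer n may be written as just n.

step 1: add BLUE to get B; options L={ 0 } R={ · } — 1
step 2: add BLUE to get BB; options L={ 0, 1 } R={ · } — 2
step 3: add RED to get BBR; options L={ 0, 1 } R={ 2 } — 3/2
step 4: add BLUE to get BBRB; options L={ 0, 1, 3/2 } R={ 2 } — 7/4
step 5: add RED to get BBRBR; options L={ 0, 1, 3/2 } R={ 7/4, 2 } — 13/8
step 6: add RED to get BBRBRR; options L={ 0, 1, 3/2 } R={ 13/8, 7/4, 2 } — 25/16
step 7: add RED to get BBRBRRR; options L={ 0, 1, 3/2 } R={ 25/16, 13/8, 7/4, 2 } — 49/32
step 8: add BLUE to get BBRBRRRB; options L={ 0, 1, 3/2, 49/32 } R={ 25/16, 13/8, 7/4, 2 } — 99/64
step 9: add BLUE to get BBRBRRRBB; options L={ 0, 1, 3/2, 49/32, 99/64 } R={ 25/16, 13/8, 7/4, 2 } — 199/128
step 10: add BLUE to get BBRBRRRBBB; options L={ 0, 1, 3/2, 49/32, 99/64, 199/128 } R={ 25/16, 13/8, 7/4, 2 } — 399/256
step 11: add BLUE to get BBRBRRRBBBB; options L={ 0, 1, 3/2, 49/32, 99/64, 199/128, 399/256 } R={ 25/16, 13/8, 7/4, 2 } — 799/512
step 12: add RED to get BBRBRRRBBBBR; options L={ 0, 1, 3/2, 49/32, 99/64, 199/128, 399/256 } R={ 799/512, 25/16, 13/8, 7/4, 2 } — 1597/1024
step 13: add RED to get BBRBRRRBBBBRR; options L={ 0, 1, 3/2, 49/32, 99/64, 199/128, 399/256 } R={ 1597/1024, 799/512, 25/16, 13/8, 7/4, 2 } — 3193/2048
step 14: add BLUE to get BBRBRRRBBBBRRB; options L={ 0, 1, 3/2, 49/32, 99/64, 199/128, 399/256, 3193/2048 } R={ 1597/1024, 799/512, 25/16, 13/8, 7/4, 2 } — 6387/4096
step 15: add RED to get BBRBRRRBBBBRRBR; options L={ 0, 1, 3/2, 49/32, 99/64, 199/128, 399/256, 3193/2048 } R={ 6387/4096, 1597/1024, 799/512, 25/16, 13/8, 7/4, 2 } — 12773/8192

12773/8192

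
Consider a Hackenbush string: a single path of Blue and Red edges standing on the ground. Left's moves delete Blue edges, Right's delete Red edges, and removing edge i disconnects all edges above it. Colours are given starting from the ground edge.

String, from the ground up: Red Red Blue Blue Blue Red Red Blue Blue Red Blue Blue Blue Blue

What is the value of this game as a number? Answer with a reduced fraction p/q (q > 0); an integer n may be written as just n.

Build G(s[:k]) for k = 1..14, string s = Red Red Blue Blue Blue Red Red Blue Blue Red Blue Blue Blue Blue.
1 of 14 · R · max L −∞ · min R 0 so -1
2 of 14 · RR · max L −∞ · min R -1 so -2
3 of 14 · RRB · max L -2 · min R -1 so -3/2
4 of 14 · RRBB · max L -3/2 · min R -1 so -5/4
5 of 14 · RRBBB · max L -5/4 · min R -1 so -9/8
6 of 14 · RRBBBR · max L -5/4 · min R -9/8 so -19/16
7 of 14 · RRBBBRR · max L -5/4 · min R -19/16 so -39/32
8 of 14 · RRBBBRRB · max L -39/32 · min R -19/16 so -77/64
9 of 14 · RRBBBRRBB · max L -77/64 · min R -19/16 so -153/128
10 of 14 · RRBBBRRBBR · max L -77/64 · min R -153/128 so -307/256
11 of 14 · RRBBBRRBBRB · max L -307/256 · min R -153/128 so -613/512
12 of 14 · RRBBBRRBBRBB · max L -613/512 · min R -153/128 so -1225/1024
13 of 14 · RRBBBRRBBRBBB · max L -1225/1024 · min R -153/128 so -2449/2048
14 of 14 · RRBBBRRBBRBBBB · max L -2449/2048 · min R -153/128 so -4897/4096

-4897/4096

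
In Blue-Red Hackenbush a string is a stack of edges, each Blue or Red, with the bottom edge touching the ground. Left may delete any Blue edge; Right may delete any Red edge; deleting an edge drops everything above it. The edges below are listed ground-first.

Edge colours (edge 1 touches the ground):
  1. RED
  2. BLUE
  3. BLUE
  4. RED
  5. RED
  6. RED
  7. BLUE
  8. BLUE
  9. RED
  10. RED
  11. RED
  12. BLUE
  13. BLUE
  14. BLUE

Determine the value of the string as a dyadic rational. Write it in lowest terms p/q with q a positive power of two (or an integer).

-3697/8192

step 1: add RED to get R; options L={ · } R={ 0 } => -1
step 2: add BLUE to get RB; options L={ -1 } R={ 0 } => -1/2
step 3: add BLUE to get RBB; options L={ -1 -1/2 } R={ 0 } => -1/4
step 4: add RED to get RBBR; options L={ -1 -1/2 } R={ -1/4 0 } => -3/8
step 5: add RED to get RBBRR; options L={ -1 -1/2 } R={ -3/8 -1/4 0 } => -7/16
step 6: add RED to get RBBRRR; options L={ -1 -1/2 } R={ -7/16 -3/8 -1/4 0 } => -15/32
step 7: add BLUE to get RBBRRRB; options L={ -1 -1/2 -15/32 } R={ -7/16 -3/8 -1/4 0 } => -29/64
step 8: add BLUE to get RBBRRRBB; options L={ -1 -1/2 -15/32 -29/64 } R={ -7/16 -3/8 -1/4 0 } => -57/128
step 9: add RED to get RBBRRRBBR; options L={ -1 -1/2 -15/32 -29/64 } R={ -57/128 -7/16 -3/8 -1/4 0 } => -115/256
step 10: add RED to get RBBRRRBBRR; options L={ -1 -1/2 -15/32 -29/64 } R={ -115/256 -57/128 -7/16 -3/8 -1/4 0 } => -231/512
step 11: add RED to get RBBRRRBBRRR; options L={ -1 -1/2 -15/32 -29/64 } R={ -231/512 -115/256 -57/128 -7/16 -3/8 -1/4 0 } => -463/1024
step 12: add BLUE to get RBBRRRBBRRRB; options L={ -1 -1/2 -15/32 -29/64 -463/1024 } R={ -231/512 -115/256 -57/128 -7/16 -3/8 -1/4 0 } => -925/2048
step 13: add BLUE to get RBBRRRBBRRRBB; options L={ -1 -1/2 -15/32 -29/64 -463/1024 -925/2048 } R={ -231/512 -115/256 -57/128 -7/16 -3/8 -1/4 0 } => -1849/4096
step 14: add BLUE to get RBBRRRBBRRRBBB; options L={ -1 -1/2 -15/32 -29/64 -463/1024 -925/2048 -1849/4096 } R={ -231/512 -115/256 -57/128 -7/16 -3/8 -1/4 0 } => -3697/8192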